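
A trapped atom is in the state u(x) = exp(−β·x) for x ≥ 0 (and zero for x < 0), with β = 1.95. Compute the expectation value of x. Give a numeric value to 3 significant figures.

⟨x⟩ = ∫ x·|u|² dx / ∫|u|² dx (integrals over the domain).
Every integrand reduces to terms xʲ·e^(−2βx) on [0, ∞); use ∫₀^∞ xʲ·e^(−2βx) dx = j!/(2β)^(j+1).
State is unnormalized: ∫|u|² dx = 0.25641, and ∫u*·x·u dx = 0.065746, so ⟨x⟩ = 0.065746 / 0.25641.
⟨x⟩ = 0.25641.

0.256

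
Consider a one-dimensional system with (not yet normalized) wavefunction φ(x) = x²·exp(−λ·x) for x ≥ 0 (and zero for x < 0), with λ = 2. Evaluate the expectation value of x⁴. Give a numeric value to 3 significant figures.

⟨x⁴⟩ = ∫ x⁴·|φ|² dx / ∫|φ|² dx (integrals over the domain).
Every integrand reduces to terms xʲ·e^(−2λx) on [0, ∞); use ∫₀^∞ xʲ·e^(−2λx) dx = j!/(2λ)^(j+1).
State is unnormalized: ∫|φ|² dx = 0.023438, and ∫φ*·x⁴·φ dx = 0.15381, so ⟨x⁴⟩ = 0.15381 / 0.023438.
⟨x⁴⟩ = 6.5625.

6.56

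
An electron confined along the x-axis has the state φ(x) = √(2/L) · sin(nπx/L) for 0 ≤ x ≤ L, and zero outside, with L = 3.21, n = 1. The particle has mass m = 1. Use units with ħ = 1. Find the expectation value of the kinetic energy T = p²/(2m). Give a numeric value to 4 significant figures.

0.4789

T = −(ħ²/2m) d²/dx², so ⟨T⟩ = −(ħ²/2m) ∫ φ*·φ'' dx; with m = 1.
d/dx sin(nπx/L) = (nπ/L)·cos(nπx/L) and d²/dx² sin(nπx/L) = −(nπ/L)²·sin(nπx/L); on 0 ≤ x ≤ L, ∫sin²(nπx/L) dx = L/2 and ∫sin(nπx/L)·cos(nπx/L) dx = 0.
⟨T⟩ = 0.47892.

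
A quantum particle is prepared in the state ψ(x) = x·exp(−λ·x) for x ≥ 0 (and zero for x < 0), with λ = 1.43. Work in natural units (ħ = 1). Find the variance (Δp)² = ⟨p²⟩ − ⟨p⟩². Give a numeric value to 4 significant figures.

Compute ⟨p⟩ and ⟨p²⟩ separately; (Δp)² = ⟨p²⟩ − ⟨p⟩².
Differentiate x·exp(−λ·x) with the product rule; every integrand then reduces to terms xʲ·e^(−2λx) on [0, ∞), with ∫₀^∞ xʲ·e^(−2λx) dx = j!/(2λ)^(j+1).
Normalization: ∫|ψ|² dx = 0.085493.
⟨p⟩ = 0.0000 and ⟨p²⟩ = 2.0449.
(Δp)² = 2.0449 − (0.0000)² = 2.0449.

2.045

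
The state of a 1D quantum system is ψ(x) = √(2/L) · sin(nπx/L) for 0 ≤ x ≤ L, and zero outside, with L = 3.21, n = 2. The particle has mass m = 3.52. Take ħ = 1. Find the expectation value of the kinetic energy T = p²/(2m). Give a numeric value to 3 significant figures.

T = −(ħ²/2m) d²/dx², so ⟨T⟩ = −(ħ²/2m) ∫ ψ*·ψ'' dx; with m = 3.52.
d/dx sin(nπx/L) = (nπ/L)·cos(nπx/L) and d²/dx² sin(nπx/L) = −(nπ/L)²·sin(nπx/L); on 0 ≤ x ≤ L, ∫sin²(nπx/L) dx = L/2 and ∫sin(nπx/L)·cos(nπx/L) dx = 0.
⟨T⟩ = 0.54422.

0.544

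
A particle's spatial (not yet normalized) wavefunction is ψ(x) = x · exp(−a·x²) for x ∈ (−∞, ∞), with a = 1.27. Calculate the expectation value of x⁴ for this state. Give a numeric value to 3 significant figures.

⟨x⁴⟩ = ∫ x⁴·|ψ|² dx / ∫|ψ|² dx (integrals over the domain).
Expand each integrand as polynomial × e^(−2ax²) and use ∫x^(2j)·e^(−2ax²) dx = (2j−1)!!/(4a)^j · √(π/(2a)), odd powers → 0; here √(π/(2a)) = 1.1121.
State is unnormalized: ∫|ψ|² dx = 0.21892, and ∫ψ*·x⁴·ψ dx = 0.12725, so ⟨x⁴⟩ = 0.12725 / 0.21892.
⟨x⁴⟩ = 0.58125.

0.581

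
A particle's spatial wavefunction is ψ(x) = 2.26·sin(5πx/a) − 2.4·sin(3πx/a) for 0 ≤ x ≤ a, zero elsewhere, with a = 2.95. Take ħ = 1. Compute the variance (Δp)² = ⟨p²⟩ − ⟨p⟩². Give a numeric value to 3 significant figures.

Compute ⟨p⟩ and ⟨p²⟩ separately; (Δp)² = ⟨p²⟩ − ⟨p⟩².
d²/dx² sin(jπx/a) = −(jπ/a)²·sin(jπx/a); on 0 ≤ x ≤ a, ∫sin²(jπx/a) dx = a/2 and ∫sin(jπx/a)·sin(lπx/a) dx = 0 for j ≠ l, so only diagonal terms survive in ∫|ψ|² and ∫ψ·ψ″; ∫ψ·ψ′ dx = [ψ²/2] between the walls = 0.
Normalization: ∫|ψ|² dx = 16.030.
⟨p⟩ = 0.0000 and ⟨p²⟩ = 18.735.
(Δp)² = 18.735 − (0.0000)² = 18.735.

18.7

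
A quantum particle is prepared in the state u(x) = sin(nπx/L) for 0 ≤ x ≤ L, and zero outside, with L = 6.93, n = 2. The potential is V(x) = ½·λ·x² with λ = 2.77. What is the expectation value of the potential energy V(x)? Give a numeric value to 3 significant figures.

⟨V⟩ = ∫ V(x)·|u|² dx / ∫|u|² dx.
With sin²θ = (1 − cos2θ)/2 on 0 ≤ x ≤ L: ∫sin²(nπx/L) dx = L/2, ∫x·sin²(nπx/L) dx = L²/4, ∫x²·sin²(nπx/L) dx = L³·(1/6 − 1/(4n²π²)); higher powers xᵏ the same way, integrating xᵏ·cos(2nπx/L) by parts.
State is unnormalized: ∫|u|² dx = 3.4650, and ∫u*·V(x)·u dx = 73.905, so ⟨V⟩ = 73.905 / 3.4650.
⟨V⟩ = 21.329.

21.3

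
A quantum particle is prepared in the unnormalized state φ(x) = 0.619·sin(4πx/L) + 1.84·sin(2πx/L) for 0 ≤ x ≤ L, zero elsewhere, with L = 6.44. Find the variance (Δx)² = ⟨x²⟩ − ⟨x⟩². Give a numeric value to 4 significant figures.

Compute ⟨x⟩ and ⟨x²⟩ separately, then (Δx)² = ⟨x²⟩ − ⟨x⟩².
On 0 ≤ x ≤ L (j ≠ l): ∫sin²(jπx/L) dx = L/2, ∫sin(jπx/L)·sin(lπx/L) dx = 0; diagonal moments ∫x·sin²(jπx/L) dx = L²/4, ∫x²·sin²(jπx/L) dx = L³·(1/6 − 1/(4j²π²)); cross terms ∫x·sin(jπx/L)·sin(lπx/L) dx = 0 for j + l even and −4jlL²/(π²(j² − l²)²) for j + l odd, ∫x²·sin(jπx/L)·sin(lπx/L) dx = (−1)^(j+l)·4jlL³/(π²(j² − l²)²); higher powers the same way via product-to-sum and parts.
Normalization: ∫|φ|² dx = 12.135.
⟨x⟩ = 3.2200 and ⟨x²⟩ = 14.468.
(Δx)² = 14.468 − (3.2200)² = 4.0997.

4.100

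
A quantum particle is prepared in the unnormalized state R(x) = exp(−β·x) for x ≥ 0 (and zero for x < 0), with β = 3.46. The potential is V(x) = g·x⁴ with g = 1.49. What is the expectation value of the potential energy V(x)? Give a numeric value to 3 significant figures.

⟨V⟩ = ∫ V(x)·|R|² dx / ∫|R|² dx.
Every integrand reduces to terms xʲ·e^(−2βx) on [0, ∞); use ∫₀^∞ xʲ·e^(−2βx) dx = j!/(2β)^(j+1).
State is unnormalized: ∫|R|² dx = 0.14451, and ∫R*·V(x)·R dx = 0.0022535, so ⟨V⟩ = 0.0022535 / 0.14451.
⟨V⟩ = 0.015595.

0.0156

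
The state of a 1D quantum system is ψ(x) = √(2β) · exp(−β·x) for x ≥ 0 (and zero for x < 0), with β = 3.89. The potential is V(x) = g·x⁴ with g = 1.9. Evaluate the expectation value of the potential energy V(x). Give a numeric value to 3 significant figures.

0.0124

⟨V⟩ = ∫ V(x)·|ψ|² dx.
Every integrand reduces to terms xʲ·e^(−2βx) on [0, ∞); use ∫₀^∞ xʲ·e^(−2βx) dx = j!/(2β)^(j+1).
⟨V⟩ = 0.012446.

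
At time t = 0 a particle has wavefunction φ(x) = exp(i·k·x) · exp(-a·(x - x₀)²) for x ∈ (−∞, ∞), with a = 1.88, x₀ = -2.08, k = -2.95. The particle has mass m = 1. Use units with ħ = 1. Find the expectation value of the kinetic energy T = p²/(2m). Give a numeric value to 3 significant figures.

T = −(ħ²/2m) d²/dx², so ⟨T⟩ = −(ħ²/2m) ∫ φ*·φ'' dx / ∫|φ|² dx; with m = 1.
Gaussian moments (u = x − x₀): ∫u^(2j)·e^(−2au²) du = (2j−1)!!/(4a)^j · √(π/(2a)), odd powers integrate to 0; here √(π/(2a)) = 0.91407. Derivatives: φ′ = (ik − 2au)·φ, φ″ = ((ik − 2au)² − 2a)·φ; the odd-in-u pieces drop out.
State is unnormalized: ∫|φ|² dx = 0.91407, and ∫φ*·(−ħ²/2m · φ'') dx = 4.8366, so ⟨T⟩ = 4.8366 / 0.91407.
⟨T⟩ = 5.2913.

5.29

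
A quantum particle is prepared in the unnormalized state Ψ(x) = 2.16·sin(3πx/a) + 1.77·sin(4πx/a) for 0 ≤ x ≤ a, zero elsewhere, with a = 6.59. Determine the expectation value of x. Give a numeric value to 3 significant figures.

⟨x⟩ = ∫ x·|Ψ|² dx / ∫|Ψ|² dx (integrals over the domain).
On 0 ≤ x ≤ a (j ≠ l): ∫sin²(jπx/a) dx = a/2, ∫sin(jπx/a)·sin(lπx/a) dx = 0; diagonal moments ∫x·sin²(jπx/a) dx = a²/4, ∫x²·sin²(jπx/a) dx = a³·(1/6 − 1/(4j²π²)); cross terms ∫x·sin(jπx/a)·sin(lπx/a) dx = 0 for j + l even and −4jla²/(π²(j² − l²)²) for j + l odd, ∫x²·sin(jπx/a)·sin(lπx/a) dx = (−1)^(j+l)·4jla³/(π²(j² − l²)²); higher powers the same way via product-to-sum and parts.
State is unnormalized: ∫|Ψ|² dx = 25.696, and ∫Ψ*·x·Ψ dx = 51.710, so ⟨x⟩ = 51.710 / 25.696.
⟨x⟩ = 2.0124.

2.01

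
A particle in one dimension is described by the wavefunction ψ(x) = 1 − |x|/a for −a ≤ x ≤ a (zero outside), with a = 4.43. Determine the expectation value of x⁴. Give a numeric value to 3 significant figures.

⟨x⁴⟩ = ∫ x⁴·|ψ|² dx / ∫|ψ|² dx (integrals over the domain).
ψ is even, so ∫ over [−a, a] = 2∫₀ᵃ with ψ = 1 − x/a there: ∫₀ᵃ (1 − x/a)² dx = a/3, ∫₀ᵃ x²(1 − x/a)² dx = a³/30, ∫₀ᵃ x⁴(1 − x/a)² dx = a⁵/105.
State is unnormalized: ∫|ψ|² dx = 2.9533, and ∫ψ*·x⁴·ψ dx = 32.498, so ⟨x⁴⟩ = 32.498 / 2.9533.
⟨x⁴⟩ = 11.004.

11.0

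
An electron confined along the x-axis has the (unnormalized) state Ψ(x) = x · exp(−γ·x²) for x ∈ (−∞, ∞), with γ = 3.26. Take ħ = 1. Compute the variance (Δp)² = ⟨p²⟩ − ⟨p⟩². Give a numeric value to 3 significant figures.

9.78

Compute ⟨p⟩ and ⟨p²⟩ separately; (Δp)² = ⟨p²⟩ − ⟨p⟩².
Expand each integrand as polynomial × e^(−2γx²) and use ∫x^(2j)·e^(−2γx²) dx = (2j−1)!!/(4γ)^j · √(π/(2γ)), odd powers → 0; here √(π/(2γ)) = 0.69415. Differentiate with the product rule, d/dx e^(−γx²) = −2γx·e^(−γx²).
Normalization: ∫|Ψ|² dx = 0.053232.
⟨p⟩ = 0.0000 and ⟨p²⟩ = 9.7800.
(Δp)² = 9.7800 − (0.0000)² = 9.7800.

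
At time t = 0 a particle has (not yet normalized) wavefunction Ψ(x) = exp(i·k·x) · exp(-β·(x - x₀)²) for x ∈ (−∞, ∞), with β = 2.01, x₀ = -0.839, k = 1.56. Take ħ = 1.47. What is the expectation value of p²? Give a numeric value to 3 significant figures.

9.60

p² Ψ = −ħ² d²Ψ/dx²; ⟨p²⟩ = −ħ² ∫ Ψ*·Ψ'' dx / ∫|Ψ|² dx.
Gaussian moments (u = x − x₀): ∫u^(2j)·e^(−2βu²) du = (2j−1)!!/(4β)^j · √(π/(2β)), odd powers integrate to 0; here √(π/(2β)) = 0.88402. Derivatives: Ψ′ = (ik − 2βu)·Ψ, Ψ″ = ((ik − 2βu)² − 2β)·Ψ; the odd-in-u pieces drop out.
State is unnormalized: ∫|Ψ|² dx = 0.88402, and ∫Ψ*·(−ħ² Ψ'') dx = 8.4885, so ⟨p²⟩ = 8.4885 / 0.88402.
⟨p²⟩ = 9.6022.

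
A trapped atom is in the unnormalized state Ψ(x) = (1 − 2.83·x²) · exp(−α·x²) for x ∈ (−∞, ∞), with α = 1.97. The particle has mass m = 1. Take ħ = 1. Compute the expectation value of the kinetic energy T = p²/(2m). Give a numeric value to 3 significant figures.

T = −(ħ²/2m) d²/dx², so ⟨T⟩ = −(ħ²/2m) ∫ Ψ*·Ψ'' dx / ∫|Ψ|² dx; with m = 1.
Expand each integrand as polynomial × e^(−2αx²) and use ∫x^(2j)·e^(−2αx²) dx = (2j−1)!!/(4α)^j · √(π/(2α)), odd powers → 0; here √(π/(2α)) = 0.89295. Differentiate with the product rule, d/dx e^(−αx²) = −2αx·e^(−αx²).
State is unnormalized: ∫|Ψ|² dx = 0.59708, and ∫Ψ*·(−ħ²/2m · Ψ'') dx = 2.3054, so ⟨T⟩ = 2.3054 / 0.59708.
⟨T⟩ = 3.8612.

3.86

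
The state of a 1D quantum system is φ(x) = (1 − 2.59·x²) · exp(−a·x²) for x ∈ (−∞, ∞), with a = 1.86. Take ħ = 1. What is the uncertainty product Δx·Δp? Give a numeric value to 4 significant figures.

Δx = √(⟨x²⟩−⟨x⟩²), Δp = √(⟨p²⟩−⟨p⟩²).
Expand each integrand as polynomial × e^(−2ax²) and use ∫x^(2j)·e^(−2ax²) dx = (2j−1)!!/(4a)^j · √(π/(2a)), odd powers → 0; here √(π/(2a)) = 0.91897. Differentiate with the product rule, d/dx e^(−ax²) = −2ax·e^(−ax²).
Normalization: ∫|φ|² dx = 0.61325.
⟨x⟩ = 0.0000, ⟨x²⟩ = 0.14685 ⇒ Δx = 0.38321.
⟨p⟩ = 0.0000, ⟨p²⟩ = 7.0923 ⇒ Δp = 2.6631.
Δx·Δp = 1.0205.

1.021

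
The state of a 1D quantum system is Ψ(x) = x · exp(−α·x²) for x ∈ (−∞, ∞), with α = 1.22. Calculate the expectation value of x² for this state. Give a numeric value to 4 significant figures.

0.6148

⟨x²⟩ = ∫ x²·|Ψ|² dx / ∫|Ψ|² dx (integrals over the domain).
Expand each integrand as polynomial × e^(−2αx²) and use ∫x^(2j)·e^(−2αx²) dx = (2j−1)!!/(4α)^j · √(π/(2α)), odd powers → 0; here √(π/(2α)) = 1.1347.
State is unnormalized: ∫|Ψ|² dx = 0.23252, and ∫Ψ*·x²·Ψ dx = 0.14294, so ⟨x²⟩ = 0.14294 / 0.23252.
⟨x²⟩ = 0.61475.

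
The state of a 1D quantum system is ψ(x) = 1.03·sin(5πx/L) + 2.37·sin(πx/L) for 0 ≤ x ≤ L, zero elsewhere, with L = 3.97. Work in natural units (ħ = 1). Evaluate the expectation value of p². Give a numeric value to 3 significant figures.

p² ψ = −ħ² d²ψ/dx²; ⟨p²⟩ = −ħ² ∫ ψ*·ψ'' dx / ∫|ψ|² dx.
d²/dx² sin(jπx/L) = −(jπ/L)²·sin(jπx/L); on 0 ≤ x ≤ L, ∫sin²(jπx/L) dx = L/2 and ∫sin(jπx/L)·sin(lπx/L) dx = 0 for j ≠ l, so only diagonal terms survive in ∫|ψ|² and ∫ψ·ψ″; ∫ψ·ψ′ dx = [ψ²/2] between the walls = 0.
State is unnormalized: ∫|ψ|² dx = 13.255, and ∫ψ*·(−ħ² ψ'') dx = 39.950, so ⟨p²⟩ = 39.950 / 13.255.
⟨p²⟩ = 3.0139.

3.01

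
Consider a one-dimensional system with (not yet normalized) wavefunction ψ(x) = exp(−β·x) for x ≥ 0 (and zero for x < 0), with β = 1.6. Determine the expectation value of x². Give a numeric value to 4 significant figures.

⟨x²⟩ = ∫ x²·|ψ|² dx / ∫|ψ|² dx (integrals over the domain).
Every integrand reduces to terms xʲ·e^(−2βx) on [0, ∞); use ∫₀^∞ xʲ·e^(−2βx) dx = j!/(2β)^(j+1).
State is unnormalized: ∫|ψ|² dx = 0.31250, and ∫ψ*·x²·ψ dx = 0.061035, so ⟨x²⟩ = 0.061035 / 0.31250.
⟨x²⟩ = 0.19531.

0.1953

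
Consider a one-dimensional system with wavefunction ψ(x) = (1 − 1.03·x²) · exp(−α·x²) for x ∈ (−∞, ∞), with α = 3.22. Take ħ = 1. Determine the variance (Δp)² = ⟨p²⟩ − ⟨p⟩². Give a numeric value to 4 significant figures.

Compute ⟨p⟩ and ⟨p²⟩ separately; (Δp)² = ⟨p²⟩ − ⟨p⟩².
Expand each integrand as polynomial × e^(−2αx²) and use ∫x^(2j)·e^(−2αx²) dx = (2j−1)!!/(4α)^j · √(π/(2α)), odd powers → 0; here √(π/(2α)) = 0.69844. Differentiate with the product rule, d/dx e^(−αx²) = −2αx·e^(−αx²).
Normalization: ∫|ψ|² dx = 0.60014.
⟨p⟩ = 0.0000 and ⟨p²⟩ = 4.5146.
(Δp)² = 4.5146 − (0.0000)² = 4.5146.

4.515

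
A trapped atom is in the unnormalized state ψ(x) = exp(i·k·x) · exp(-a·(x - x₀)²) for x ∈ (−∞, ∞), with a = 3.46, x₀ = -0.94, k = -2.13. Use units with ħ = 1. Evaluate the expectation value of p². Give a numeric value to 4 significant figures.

p² ψ = −ħ² d²ψ/dx²; ⟨p²⟩ = −ħ² ∫ ψ*·ψ'' dx / ∫|ψ|² dx.
Gaussian moments (u = x − x₀): ∫u^(2j)·e^(−2au²) du = (2j−1)!!/(4a)^j · √(π/(2a)), odd powers integrate to 0; here √(π/(2a)) = 0.67379. Derivatives: ψ′ = (ik − 2au)·ψ, ψ″ = ((ik − 2au)² − 2a)·ψ; the odd-in-u pieces drop out.
State is unnormalized: ∫|ψ|² dx = 0.67379, and ∫ψ*·(−ħ² ψ'') dx = 5.3882, so ⟨p²⟩ = 5.3882 / 0.67379.
⟨p²⟩ = 7.9969.

7.997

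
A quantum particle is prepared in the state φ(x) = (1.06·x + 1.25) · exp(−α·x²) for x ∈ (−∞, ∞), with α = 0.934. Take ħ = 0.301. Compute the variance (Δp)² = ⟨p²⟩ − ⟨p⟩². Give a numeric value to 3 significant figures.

0.112

Compute ⟨p⟩ and ⟨p²⟩ separately; (Δp)² = ⟨p²⟩ − ⟨p⟩².
Expand each integrand as polynomial × e^(−2αx²) and use ∫x^(2j)·e^(−2αx²) dx = (2j−1)!!/(4α)^j · √(π/(2α)), odd powers → 0; here √(π/(2α)) = 1.2968. Differentiate with the product rule, d/dx e^(−αx²) = −2αx·e^(−αx²).
Normalization: ∫|φ|² dx = 2.4163.
⟨p⟩ = 0.0000 and ⟨p²⟩ = 0.11194.
(Δp)² = 0.11194 − (0.0000)² = 0.11194.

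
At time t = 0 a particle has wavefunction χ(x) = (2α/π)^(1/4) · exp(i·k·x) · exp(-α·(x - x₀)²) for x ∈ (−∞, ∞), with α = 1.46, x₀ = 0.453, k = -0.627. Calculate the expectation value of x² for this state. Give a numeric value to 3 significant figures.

⟨x²⟩ = ∫ x²·|χ|² dx (integrals over the domain).
Gaussian moments (u = x − x₀): ∫u^(2j)·e^(−2αu²) du = (2j−1)!!/(4α)^j · √(π/(2α)), odd powers integrate to 0; here √(π/(2α)) = 1.0373.
⟨x²⟩ = 0.37644.

0.376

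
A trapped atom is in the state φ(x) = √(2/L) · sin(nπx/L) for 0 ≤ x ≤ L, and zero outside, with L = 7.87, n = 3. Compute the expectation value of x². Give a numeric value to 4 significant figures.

20.30

⟨x²⟩ = ∫ x²·|φ|² dx (integrals over the domain).
With sin²θ = (1 − cos2θ)/2 on 0 ≤ x ≤ L: ∫sin²(nπx/L) dx = L/2, ∫x·sin²(nπx/L) dx = L²/4, ∫x²·sin²(nπx/L) dx = L³·(1/6 − 1/(4n²π²)); higher powers xᵏ the same way, integrating xᵏ·cos(2nπx/L) by parts.
⟨x²⟩ = 20.297.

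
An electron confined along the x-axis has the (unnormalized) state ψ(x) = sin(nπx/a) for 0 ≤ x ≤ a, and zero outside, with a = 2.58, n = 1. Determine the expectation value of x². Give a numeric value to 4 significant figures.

⟨x²⟩ = ∫ x²·|ψ|² dx / ∫|ψ|² dx (integrals over the domain).
With sin²θ = (1 − cos2θ)/2 on 0 ≤ x ≤ a: ∫sin²(nπx/a) dx = a/2, ∫x·sin²(nπx/a) dx = a²/4, ∫x²·sin²(nπx/a) dx = a³·(1/6 − 1/(4n²π²)); higher powers xᵏ the same way, integrating xᵏ·cos(2nπx/a) by parts.
State is unnormalized: ∫|ψ|² dx = 1.2900, and ∫ψ*·x²·ψ dx = 2.4272, so ⟨x²⟩ = 2.4272 / 1.2900.
⟨x²⟩ = 1.8816.

1.882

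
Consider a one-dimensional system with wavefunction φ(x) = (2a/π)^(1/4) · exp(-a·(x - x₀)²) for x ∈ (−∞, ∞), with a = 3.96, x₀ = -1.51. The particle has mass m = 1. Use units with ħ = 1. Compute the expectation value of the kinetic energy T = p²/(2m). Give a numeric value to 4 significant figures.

T = −(ħ²/2m) d²/dx², so ⟨T⟩ = −(ħ²/2m) ∫ φ*·φ'' dx; with m = 1.
Gaussian moments (u = x − x₀): ∫u^(2j)·e^(−2au²) du = (2j−1)!!/(4a)^j · √(π/(2a)), odd powers integrate to 0; here √(π/(2a)) = 0.62981. Derivatives: d/dx e^(−au²) = −2au·e^(−au²), d²/dx² e^(−au²) = (4a²u² − 2a)·e^(−au²).
⟨T⟩ = 1.9800.

1.980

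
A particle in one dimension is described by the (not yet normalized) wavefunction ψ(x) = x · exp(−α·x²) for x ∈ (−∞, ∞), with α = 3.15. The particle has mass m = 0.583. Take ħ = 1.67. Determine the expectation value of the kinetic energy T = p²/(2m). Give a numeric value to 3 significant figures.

T = −(ħ²/2m) d²/dx², so ⟨T⟩ = −(ħ²/2m) ∫ ψ*·ψ'' dx / ∫|ψ|² dx; with m = 0.583.
Expand each integrand as polynomial × e^(−2αx²) and use ∫x^(2j)·e^(−2αx²) dx = (2j−1)!!/(4α)^j · √(π/(2α)), odd powers → 0; here √(π/(2α)) = 0.70616. Differentiate with the product rule, d/dx e^(−αx²) = −2αx·e^(−αx²).
State is unnormalized: ∫|ψ|² dx = 0.056045, and ∫ψ*·(−ħ²/2m · ψ'') dx = 1.2668, so ⟨T⟩ = 1.2668 / 0.056045.
⟨T⟩ = 22.603.

22.6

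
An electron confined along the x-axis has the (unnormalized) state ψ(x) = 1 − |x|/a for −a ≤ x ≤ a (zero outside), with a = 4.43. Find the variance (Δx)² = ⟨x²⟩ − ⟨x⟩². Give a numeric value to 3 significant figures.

Compute ⟨x⟩ and ⟨x²⟩ separately, then (Δx)² = ⟨x²⟩ − ⟨x⟩².
ψ is even, so ∫ over [−a, a] = 2∫₀ᵃ with ψ = 1 − x/a there: ∫₀ᵃ (1 − x/a)² dx = a/3, ∫₀ᵃ x²(1 − x/a)² dx = a³/30, ∫₀ᵃ x⁴(1 − x/a)² dx = a⁵/105.
Normalization: ∫|ψ|² dx = 2.9533.
⟨x⟩ = 0.0000 and ⟨x²⟩ = 1.9625.
(Δx)² = 1.9625 − (0.0000)² = 1.9625.

1.96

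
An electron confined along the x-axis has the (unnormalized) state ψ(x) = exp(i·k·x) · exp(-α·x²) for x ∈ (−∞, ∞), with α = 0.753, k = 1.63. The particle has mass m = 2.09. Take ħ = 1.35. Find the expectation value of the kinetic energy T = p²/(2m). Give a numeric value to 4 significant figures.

T = −(ħ²/2m) d²/dx², so ⟨T⟩ = −(ħ²/2m) ∫ ψ*·ψ'' dx / ∫|ψ|² dx; with m = 2.09.
Gaussian moments: ∫x^(2j)·e^(−2αx²) dx = (2j−1)!!/(4α)^j · √(π/(2α)), odd powers integrate to 0; here √(π/(2α)) = 1.4443. Derivatives: ψ′ = (ik − 2αx)·ψ, ψ″ = ((ik − 2αx)² − 2α)·ψ; the odd-in-x pieces drop out.
State is unnormalized: ∫|ψ|² dx = 1.4443, and ∫ψ*·(−ħ²/2m · ψ'') dx = 2.1473, so ⟨T⟩ = 2.1473 / 1.4443.
⟨T⟩ = 1.4867.

1.487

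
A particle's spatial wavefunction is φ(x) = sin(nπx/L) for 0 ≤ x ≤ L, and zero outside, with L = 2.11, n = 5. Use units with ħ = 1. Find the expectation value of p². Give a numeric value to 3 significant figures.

55.4

p² φ = −ħ² d²φ/dx²; ⟨p²⟩ = −ħ² ∫ φ*·φ'' dx / ∫|φ|² dx.
d/dx sin(nπx/L) = (nπ/L)·cos(nπx/L) and d²/dx² sin(nπx/L) = −(nπ/L)²·sin(nπx/L); on 0 ≤ x ≤ L, ∫sin²(nπx/L) dx = L/2 and ∫sin(nπx/L)·cos(nπx/L) dx = 0.
State is unnormalized: ∫|φ|² dx = 1.0550, and ∫φ*·(−ħ² φ'') dx = 58.469, so ⟨p²⟩ = 58.469 / 1.0550.
⟨p²⟩ = 55.421.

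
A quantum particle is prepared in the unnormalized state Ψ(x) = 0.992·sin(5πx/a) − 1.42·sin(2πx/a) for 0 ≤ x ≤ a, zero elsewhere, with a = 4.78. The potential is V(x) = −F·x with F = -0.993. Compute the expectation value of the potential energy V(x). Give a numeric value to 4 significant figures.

2.455

⟨V⟩ = ∫ V(x)·|Ψ|² dx / ∫|Ψ|² dx.
On 0 ≤ x ≤ a (j ≠ l): ∫sin²(jπx/a) dx = a/2, ∫sin(jπx/a)·sin(lπx/a) dx = 0; diagonal moments ∫x·sin²(jπx/a) dx = a²/4, ∫x²·sin²(jπx/a) dx = a³·(1/6 − 1/(4j²π²)); cross terms ∫x·sin(jπx/a)·sin(lπx/a) dx = 0 for j + l even and −4jla²/(π²(j² − l²)²) for j + l odd, ∫x²·sin(jπx/a)·sin(lπx/a) dx = (−1)^(j+l)·4jla³/(π²(j² − l²)²); higher powers the same way via product-to-sum and parts.
State is unnormalized: ∫|Ψ|² dx = 7.1711, and ∫Ψ*·V(x)·Ψ dx = 17.606, so ⟨V⟩ = 17.606 / 7.1711.
⟨V⟩ = 2.4552.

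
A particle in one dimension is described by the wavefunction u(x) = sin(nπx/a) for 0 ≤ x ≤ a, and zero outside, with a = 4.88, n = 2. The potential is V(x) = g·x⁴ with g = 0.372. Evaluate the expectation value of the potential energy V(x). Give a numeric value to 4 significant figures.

⟨V⟩ = ∫ V(x)·|u|² dx / ∫|u|² dx.
With sin²θ = (1 − cos2θ)/2 on 0 ≤ x ≤ a: ∫sin²(nπx/a) dx = a/2, ∫x·sin²(nπx/a) dx = a²/4, ∫x²·sin²(nπx/a) dx = a³·(1/6 − 1/(4n²π²)); higher powers xᵏ the same way, integrating xᵏ·cos(2nπx/a) by parts.
State is unnormalized: ∫|u|² dx = 2.4400, and ∫u*·V(x)·u dx = 90.410, so ⟨V⟩ = 90.410 / 2.4400.
⟨V⟩ = 37.053.

37.05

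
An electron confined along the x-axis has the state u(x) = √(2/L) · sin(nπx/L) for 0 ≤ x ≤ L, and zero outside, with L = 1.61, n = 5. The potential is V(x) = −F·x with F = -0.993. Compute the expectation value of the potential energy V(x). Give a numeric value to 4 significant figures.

⟨V⟩ = ∫ V(x)·|u|² dx.
With sin²θ = (1 − cos2θ)/2 on 0 ≤ x ≤ L: ∫sin²(nπx/L) dx = L/2, ∫x·sin²(nπx/L) dx = L²/4, ∫x²·sin²(nπx/L) dx = L³·(1/6 − 1/(4n²π²)); higher powers xᵏ the same way, integrating xᵏ·cos(2nπx/L) by parts.
⟨V⟩ = 0.79937.

0.7994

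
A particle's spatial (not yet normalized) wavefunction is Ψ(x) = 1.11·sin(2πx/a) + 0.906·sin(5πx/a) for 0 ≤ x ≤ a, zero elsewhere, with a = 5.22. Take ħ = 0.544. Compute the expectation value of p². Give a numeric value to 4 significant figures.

1.329

p² Ψ = −ħ² d²Ψ/dx²; ⟨p²⟩ = −ħ² ∫ Ψ*·Ψ'' dx / ∫|Ψ|² dx.
d²/dx² sin(jπx/a) = −(jπ/a)²·sin(jπx/a); on 0 ≤ x ≤ a, ∫sin²(jπx/a) dx = a/2 and ∫sin(jπx/a)·sin(lπx/a) dx = 0 for j ≠ l, so only diagonal terms survive in ∫|Ψ|² and ∫Ψ·Ψ″; ∫Ψ·Ψ′ dx = [Ψ²/2] between the walls = 0.
State is unnormalized: ∫|Ψ|² dx = 5.3582, and ∫Ψ*·(−ħ² Ψ'') dx = 7.1199, so ⟨p²⟩ = 7.1199 / 5.3582.
⟨p²⟩ = 1.3288.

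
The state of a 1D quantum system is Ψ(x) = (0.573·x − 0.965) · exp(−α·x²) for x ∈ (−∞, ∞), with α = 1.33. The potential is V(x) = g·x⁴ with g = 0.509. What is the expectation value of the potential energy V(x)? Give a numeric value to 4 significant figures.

⟨V⟩ = ∫ V(x)·|Ψ|² dx / ∫|Ψ|² dx.
Expand each integrand as polynomial × e^(−2αx²) and use ∫x^(2j)·e^(−2αx²) dx = (2j−1)!!/(4α)^j · √(π/(2α)), odd powers → 0; here √(π/(2α)) = 1.0868.
State is unnormalized: ∫|Ψ|² dx = 1.0791, and ∫Ψ*·V(x)·Ψ dx = 0.072695, so ⟨V⟩ = 0.072695 / 1.0791.
⟨V⟩ = 0.067367.

0.06737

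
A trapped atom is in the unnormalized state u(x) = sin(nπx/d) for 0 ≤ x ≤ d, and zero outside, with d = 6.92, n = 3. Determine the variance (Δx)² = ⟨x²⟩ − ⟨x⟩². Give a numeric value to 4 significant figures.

3.721

Compute ⟨x⟩ and ⟨x²⟩ separately, then (Δx)² = ⟨x²⟩ − ⟨x⟩².
With sin²θ = (1 − cos2θ)/2 on 0 ≤ x ≤ d: ∫sin²(nπx/d) dx = d/2, ∫x·sin²(nπx/d) dx = d²/4, ∫x²·sin²(nπx/d) dx = d³·(1/6 − 1/(4n²π²)); higher powers xᵏ the same way, integrating xᵏ·cos(2nπx/d) by parts.
Normalization: ∫|u|² dx = 3.4600.
⟨x⟩ = 3.4600 and ⟨x²⟩ = 15.693.
(Δx)² = 15.693 − (3.4600)² = 3.7210.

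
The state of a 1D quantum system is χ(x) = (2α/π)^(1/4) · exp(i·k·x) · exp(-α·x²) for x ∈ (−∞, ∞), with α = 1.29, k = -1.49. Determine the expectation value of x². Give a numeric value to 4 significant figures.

⟨x²⟩ = ∫ x²·|χ|² dx (integrals over the domain).
Gaussian moments: ∫x^(2j)·e^(−2αx²) dx = (2j−1)!!/(4α)^j · √(π/(2α)), odd powers integrate to 0; here √(π/(2α)) = 1.1035.
⟨x²⟩ = 0.19380.

0.1938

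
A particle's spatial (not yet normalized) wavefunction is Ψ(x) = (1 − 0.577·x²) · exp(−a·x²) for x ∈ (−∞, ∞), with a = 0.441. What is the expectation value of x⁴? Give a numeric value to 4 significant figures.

2.131

⟨x⁴⟩ = ∫ x⁴·|Ψ|² dx / ∫|Ψ|² dx (integrals over the domain).
Expand each integrand as polynomial × e^(−2ax²) and use ∫x^(2j)·e^(−2ax²) dx = (2j−1)!!/(4a)^j · √(π/(2a)), odd powers → 0; here √(π/(2a)) = 1.8873.
State is unnormalized: ∫|Ψ|² dx = 1.2584, and ∫Ψ*·x⁴·Ψ dx = 2.6816, so ⟨x⁴⟩ = 2.6816 / 1.2584.
⟨x⁴⟩ = 2.1309.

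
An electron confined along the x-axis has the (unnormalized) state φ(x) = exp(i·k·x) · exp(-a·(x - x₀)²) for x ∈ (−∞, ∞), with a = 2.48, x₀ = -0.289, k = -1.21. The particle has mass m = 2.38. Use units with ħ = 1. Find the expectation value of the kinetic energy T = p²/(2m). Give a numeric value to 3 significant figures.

T = −(ħ²/2m) d²/dx², so ⟨T⟩ = −(ħ²/2m) ∫ φ*·φ'' dx / ∫|φ|² dx; with m = 2.38.
Gaussian moments (u = x − x₀): ∫u^(2j)·e^(−2au²) du = (2j−1)!!/(4a)^j · √(π/(2a)), odd powers integrate to 0; here √(π/(2a)) = 0.79586. Derivatives: φ′ = (ik − 2au)·φ, φ″ = ((ik − 2au)² − 2a)·φ; the odd-in-u pieces drop out.
State is unnormalized: ∫|φ|² dx = 0.79586, and ∫φ*·(−ħ²/2m · φ'') dx = 0.65944, so ⟨T⟩ = 0.65944 / 0.79586.
⟨T⟩ = 0.82859.

0.829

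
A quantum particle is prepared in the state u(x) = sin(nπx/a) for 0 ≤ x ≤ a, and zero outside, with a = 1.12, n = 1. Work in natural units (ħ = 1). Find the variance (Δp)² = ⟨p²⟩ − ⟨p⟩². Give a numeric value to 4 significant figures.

7.868

Compute ⟨p⟩ and ⟨p²⟩ separately; (Δp)² = ⟨p²⟩ − ⟨p⟩².
d/dx sin(nπx/a) = (nπ/a)·cos(nπx/a) and d²/dx² sin(nπx/a) = −(nπ/a)²·sin(nπx/a); on 0 ≤ x ≤ a, ∫sin²(nπx/a) dx = a/2 and ∫sin(nπx/a)·cos(nπx/a) dx = 0.
Normalization: ∫|u|² dx = 0.56000.
⟨p⟩ = 0.0000 and ⟨p²⟩ = 7.8680.
(Δp)² = 7.8680 − (0.0000)² = 7.8680.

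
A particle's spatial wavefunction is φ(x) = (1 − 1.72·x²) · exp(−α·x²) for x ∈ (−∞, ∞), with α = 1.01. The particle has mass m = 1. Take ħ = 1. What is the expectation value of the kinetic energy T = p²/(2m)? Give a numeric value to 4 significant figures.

T = −(ħ²/2m) d²/dx², so ⟨T⟩ = −(ħ²/2m) ∫ φ*·φ'' dx / ∫|φ|² dx; with m = 1.
Expand each integrand as polynomial × e^(−2αx²) and use ∫x^(2j)·e^(−2αx²) dx = (2j−1)!!/(4α)^j · √(π/(2α)), odd powers → 0; here √(π/(2α)) = 1.2471. Differentiate with the product rule, d/dx e^(−αx²) = −2αx·e^(−αx²).
State is unnormalized: ∫|φ|² dx = 0.86334, and ∫φ*·(−ħ²/2m · φ'') dx = 1.9651, so ⟨T⟩ = 1.9651 / 0.86334.
⟨T⟩ = 2.2761.

2.276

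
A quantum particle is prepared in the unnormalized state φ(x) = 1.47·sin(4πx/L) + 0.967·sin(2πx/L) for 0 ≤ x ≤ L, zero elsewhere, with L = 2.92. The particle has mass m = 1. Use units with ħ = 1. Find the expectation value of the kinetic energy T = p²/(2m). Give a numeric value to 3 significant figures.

7.16

T = −(ħ²/2m) d²/dx², so ⟨T⟩ = −(ħ²/2m) ∫ φ*·φ'' dx / ∫|φ|² dx; with m = 1.
d²/dx² sin(jπx/L) = −(jπ/L)²·sin(jπx/L); on 0 ≤ x ≤ L, ∫sin²(jπx/L) dx = L/2 and ∫sin(jπx/L)·sin(lπx/L) dx = 0 for j ≠ l, so only diagonal terms survive in ∫|φ|² and ∫φ·φ″; ∫φ·φ′ dx = [φ²/2] between the walls = 0.
State is unnormalized: ∫|φ|² dx = 4.5201, and ∫φ*·(−ħ²/2m · φ'') dx = 32.376, so ⟨T⟩ = 32.376 / 4.5201.
⟨T⟩ = 7.1626.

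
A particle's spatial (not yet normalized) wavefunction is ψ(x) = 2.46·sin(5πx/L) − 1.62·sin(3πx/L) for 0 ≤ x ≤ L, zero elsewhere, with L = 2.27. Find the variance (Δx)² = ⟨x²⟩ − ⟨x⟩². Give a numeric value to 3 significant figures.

0.189

Compute ⟨x⟩ and ⟨x²⟩ separately, then (Δx)² = ⟨x²⟩ − ⟨x⟩².
On 0 ≤ x ≤ L (j ≠ l): ∫sin²(jπx/L) dx = L/2, ∫sin(jπx/L)·sin(lπx/L) dx = 0; diagonal moments ∫x·sin²(jπx/L) dx = L²/4, ∫x²·sin²(jπx/L) dx = L³·(1/6 − 1/(4j²π²)); cross terms ∫x·sin(jπx/L)·sin(lπx/L) dx = 0 for j + l even and −4jlL²/(π²(j² − l²)²) for j + l odd, ∫x²·sin(jπx/L)·sin(lπx/L) dx = (−1)^(j+l)·4jlL³/(π²(j² − l²)²); higher powers the same way via product-to-sum and parts.
Normalization: ∫|ψ|² dx = 9.8473.
⟨x⟩ = 1.1350 and ⟨x²⟩ = 1.4767.
(Δx)² = 1.4767 − (1.1350)² = 0.18852.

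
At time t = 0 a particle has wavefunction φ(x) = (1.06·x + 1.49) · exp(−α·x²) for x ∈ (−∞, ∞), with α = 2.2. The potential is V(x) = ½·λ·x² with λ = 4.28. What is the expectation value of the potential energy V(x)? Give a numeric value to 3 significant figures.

0.270

⟨V⟩ = ∫ V(x)·|φ|² dx / ∫|φ|² dx.
Expand each integrand as polynomial × e^(−2αx²) and use ∫x^(2j)·e^(−2αx²) dx = (2j−1)!!/(4α)^j · √(π/(2α)), odd powers → 0; here √(π/(2α)) = 0.84498.
State is unnormalized: ∫|φ|² dx = 1.9838, and ∫φ*·V(x)·φ dx = 0.53491, so ⟨V⟩ = 0.53491 / 1.9838.
⟨V⟩ = 0.26963.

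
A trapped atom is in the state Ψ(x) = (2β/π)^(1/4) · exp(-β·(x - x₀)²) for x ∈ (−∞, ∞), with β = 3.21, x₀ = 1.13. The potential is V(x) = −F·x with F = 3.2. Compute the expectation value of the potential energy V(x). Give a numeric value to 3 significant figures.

-3.62

⟨V⟩ = ∫ V(x)·|Ψ|² dx.
Gaussian moments (u = x − x₀): ∫u^(2j)·e^(−2βu²) du = (2j−1)!!/(4β)^j · √(π/(2β)), odd powers integrate to 0; here √(π/(2β)) = 0.69953.
⟨V⟩ = -3.6160.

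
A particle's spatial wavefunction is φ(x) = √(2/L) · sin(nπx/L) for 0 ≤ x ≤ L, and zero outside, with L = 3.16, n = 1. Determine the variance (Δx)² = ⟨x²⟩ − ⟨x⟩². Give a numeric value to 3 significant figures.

Compute ⟨x⟩ and ⟨x²⟩ separately, then (Δx)² = ⟨x²⟩ − ⟨x⟩².
With sin²θ = (1 − cos2θ)/2 on 0 ≤ x ≤ L: ∫sin²(nπx/L) dx = L/2, ∫x·sin²(nπx/L) dx = L²/4, ∫x²·sin²(nπx/L) dx = L³·(1/6 − 1/(4n²π²)); higher powers xᵏ the same way, integrating xᵏ·cos(2nπx/L) by parts.
⟨x⟩ = 1.5800 and ⟨x²⟩ = 2.8227.
(Δx)² = 2.8227 − (1.5800)² = 0.32626.

0.326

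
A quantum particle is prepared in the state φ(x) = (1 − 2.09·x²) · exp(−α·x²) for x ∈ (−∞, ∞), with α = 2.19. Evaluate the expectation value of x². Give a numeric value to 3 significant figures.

0.0695

⟨x²⟩ = ∫ x²·|φ|² dx / ∫|φ|² dx (integrals over the domain).
Expand each integrand as polynomial × e^(−2αx²) and use ∫x^(2j)·e^(−2αx²) dx = (2j−1)!!/(4α)^j · √(π/(2α)), odd powers → 0; here √(π/(2α)) = 0.84691.
State is unnormalized: ∫|φ|² dx = 0.58742, and ∫φ*·x²·φ dx = 0.040831, so ⟨x²⟩ = 0.040831 / 0.58742.
⟨x²⟩ = 0.069509.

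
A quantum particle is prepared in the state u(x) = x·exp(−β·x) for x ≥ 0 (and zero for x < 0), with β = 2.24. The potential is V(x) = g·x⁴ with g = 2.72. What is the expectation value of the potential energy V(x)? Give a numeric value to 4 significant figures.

2.431

⟨V⟩ = ∫ V(x)·|u|² dx / ∫|u|² dx.
Every integrand reduces to terms xʲ·e^(−2βx) on [0, ∞); use ∫₀^∞ xʲ·e^(−2βx) dx = j!/(2β)^(j+1).
State is unnormalized: ∫|u|² dx = 0.022243, and ∫u*·V(x)·u dx = 0.054070, so ⟨V⟩ = 0.054070 / 0.022243.
⟨V⟩ = 2.4309.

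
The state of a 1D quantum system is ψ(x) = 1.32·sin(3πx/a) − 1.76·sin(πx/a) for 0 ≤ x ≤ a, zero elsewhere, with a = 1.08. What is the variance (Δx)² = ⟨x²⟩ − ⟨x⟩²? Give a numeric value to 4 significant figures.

0.01447

Compute ⟨x⟩ and ⟨x²⟩ separately, then (Δx)² = ⟨x²⟩ − ⟨x⟩².
On 0 ≤ x ≤ a (j ≠ l): ∫sin²(jπx/a) dx = a/2, ∫sin(jπx/a)·sin(lπx/a) dx = 0; diagonal moments ∫x·sin²(jπx/a) dx = a²/4, ∫x²·sin²(jπx/a) dx = a³·(1/6 − 1/(4j²π²)); cross terms ∫x·sin(jπx/a)·sin(lπx/a) dx = 0 for j + l even and −4jla²/(π²(j² − l²)²) for j + l odd, ∫x²·sin(jπx/a)·sin(lπx/a) dx = (−1)^(j+l)·4jla³/(π²(j² − l²)²); higher powers the same way via product-to-sum and parts.
Normalization: ∫|ψ|² dx = 2.6136.
⟨x⟩ = 0.54000 and ⟨x²⟩ = 0.30607.
(Δx)² = 0.30607 − (0.54000)² = 0.014473.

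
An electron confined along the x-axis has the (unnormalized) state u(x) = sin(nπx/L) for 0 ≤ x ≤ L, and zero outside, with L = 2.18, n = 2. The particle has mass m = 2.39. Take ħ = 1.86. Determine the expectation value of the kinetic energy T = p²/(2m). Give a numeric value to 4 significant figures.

T = −(ħ²/2m) d²/dx², so ⟨T⟩ = −(ħ²/2m) ∫ u*·u'' dx / ∫|u|² dx; with m = 2.39.
d/dx sin(nπx/L) = (nπ/L)·cos(nπx/L) and d²/dx² sin(nπx/L) = −(nπ/L)²·sin(nπx/L); on 0 ≤ x ≤ L, ∫sin²(nπx/L) dx = L/2 and ∫sin(nπx/L)·cos(nπx/L) dx = 0.
State is unnormalized: ∫|u|² dx = 1.0900, and ∫u*·(−ħ²/2m · u'') dx = 6.5535, so ⟨T⟩ = 6.5535 / 1.0900.
⟨T⟩ = 6.0124.

6.012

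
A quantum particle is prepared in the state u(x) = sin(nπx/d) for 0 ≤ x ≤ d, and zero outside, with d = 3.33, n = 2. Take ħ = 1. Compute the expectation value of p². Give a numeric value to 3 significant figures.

p² u = −ħ² d²u/dx²; ⟨p²⟩ = −ħ² ∫ u*·u'' dx / ∫|u|² dx.
d/dx sin(nπx/d) = (nπ/d)·cos(nπx/d) and d²/dx² sin(nπx/d) = −(nπ/d)²·sin(nπx/d); on 0 ≤ x ≤ d, ∫sin²(nπx/d) dx = d/2 and ∫sin(nπx/d)·cos(nπx/d) dx = 0.
State is unnormalized: ∫|u|² dx = 1.6650, and ∫u*·(−ħ² u'') dx = 5.9277, so ⟨p²⟩ = 5.9277 / 1.6650.
⟨p²⟩ = 3.5602.

3.56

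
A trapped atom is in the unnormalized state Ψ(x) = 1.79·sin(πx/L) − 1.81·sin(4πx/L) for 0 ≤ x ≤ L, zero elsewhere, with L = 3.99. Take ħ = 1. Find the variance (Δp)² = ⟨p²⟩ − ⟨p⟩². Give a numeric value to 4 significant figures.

5.321

Compute ⟨p⟩ and ⟨p²⟩ separately; (Δp)² = ⟨p²⟩ − ⟨p⟩².
d²/dx² sin(jπx/L) = −(jπ/L)²·sin(jπx/L); on 0 ≤ x ≤ L, ∫sin²(jπx/L) dx = L/2 and ∫sin(jπx/L)·sin(lπx/L) dx = 0 for j ≠ l, so only diagonal terms survive in ∫|Ψ|² and ∫Ψ·Ψ″; ∫Ψ·Ψ′ dx = [Ψ²/2] between the walls = 0.
Normalization: ∫|Ψ|² dx = 12.928.
⟨p⟩ = 0.0000 and ⟨p²⟩ = 5.3212.
(Δp)² = 5.3212 − (0.0000)² = 5.3212.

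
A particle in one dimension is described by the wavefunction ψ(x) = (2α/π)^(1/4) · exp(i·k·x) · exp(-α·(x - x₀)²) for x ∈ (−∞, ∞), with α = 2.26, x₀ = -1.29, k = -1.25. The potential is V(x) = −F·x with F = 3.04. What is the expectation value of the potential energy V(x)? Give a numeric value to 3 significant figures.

3.92

⟨V⟩ = ∫ V(x)·|ψ|² dx.
Gaussian moments (u = x − x₀): ∫u^(2j)·e^(−2αu²) du = (2j−1)!!/(4α)^j · √(π/(2α)), odd powers integrate to 0; here √(π/(2α)) = 0.83369.
⟨V⟩ = 3.9216.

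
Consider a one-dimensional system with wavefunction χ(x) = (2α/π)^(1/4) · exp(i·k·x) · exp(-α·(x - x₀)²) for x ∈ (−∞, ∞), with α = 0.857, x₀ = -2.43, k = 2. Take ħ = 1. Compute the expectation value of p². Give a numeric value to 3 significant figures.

4.86

p² χ = −ħ² d²χ/dx²; ⟨p²⟩ = −ħ² ∫ χ*·χ'' dx.
Gaussian moments (u = x − x₀): ∫u^(2j)·e^(−2αu²) du = (2j−1)!!/(4α)^j · √(π/(2α)), odd powers integrate to 0; here √(π/(2α)) = 1.3538. Derivatives: χ′ = (ik − 2αu)·χ, χ″ = ((ik − 2αu)² − 2α)·χ; the odd-in-u pieces drop out.
⟨p²⟩ = 4.8570.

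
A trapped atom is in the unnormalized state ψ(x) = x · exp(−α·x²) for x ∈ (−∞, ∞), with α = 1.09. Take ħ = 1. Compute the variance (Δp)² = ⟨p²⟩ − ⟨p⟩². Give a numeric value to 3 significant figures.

3.27

Compute ⟨p⟩ and ⟨p²⟩ separately; (Δp)² = ⟨p²⟩ − ⟨p⟩².
Expand each integrand as polynomial × e^(−2αx²) and use ∫x^(2j)·e^(−2αx²) dx = (2j−1)!!/(4α)^j · √(π/(2α)), odd powers → 0; here √(π/(2α)) = 1.2005. Differentiate with the product rule, d/dx e^(−αx²) = −2αx·e^(−αx²).
Normalization: ∫|ψ|² dx = 0.27533.
⟨p⟩ = 0.0000 and ⟨p²⟩ = 3.2700.
(Δp)² = 3.2700 − (0.0000)² = 3.2700.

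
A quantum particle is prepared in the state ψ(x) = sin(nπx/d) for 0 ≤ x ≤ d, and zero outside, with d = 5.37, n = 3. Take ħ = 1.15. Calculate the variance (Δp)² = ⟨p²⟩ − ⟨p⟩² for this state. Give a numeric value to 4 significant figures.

Compute ⟨p⟩ and ⟨p²⟩ separately; (Δp)² = ⟨p²⟩ − ⟨p⟩².
d/dx sin(nπx/d) = (nπ/d)·cos(nπx/d) and d²/dx² sin(nπx/d) = −(nπ/d)²·sin(nπx/d); on 0 ≤ x ≤ d, ∫sin²(nπx/d) dx = d/2 and ∫sin(nπx/d)·cos(nπx/d) dx = 0.
Normalization: ∫|ψ|² dx = 2.6850.
⟨p⟩ = 0.0000 and ⟨p²⟩ = 4.0737.
(Δp)² = 4.0737 − (0.0000)² = 4.0737.

4.074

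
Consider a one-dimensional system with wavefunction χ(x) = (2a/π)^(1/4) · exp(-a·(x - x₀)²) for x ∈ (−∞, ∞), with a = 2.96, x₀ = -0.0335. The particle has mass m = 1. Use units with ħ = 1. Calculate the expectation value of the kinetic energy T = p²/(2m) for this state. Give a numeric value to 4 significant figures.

T = −(ħ²/2m) d²/dx², so ⟨T⟩ = −(ħ²/2m) ∫ χ*·χ'' dx; with m = 1.
Gaussian moments (u = x − x₀): ∫u^(2j)·e^(−2au²) du = (2j−1)!!/(4a)^j · √(π/(2a)), odd powers integrate to 0; here √(π/(2a)) = 0.72847. Derivatives: d/dx e^(−au²) = −2au·e^(−au²), d²/dx² e^(−au²) = (4a²u² − 2a)·e^(−au²).
⟨T⟩ = 1.4800.

1.480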